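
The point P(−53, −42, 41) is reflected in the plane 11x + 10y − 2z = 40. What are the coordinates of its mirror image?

n = (11, 10, −2), |n|² = 225, n·P − 40 = -1125, so t = -1125/225 = -5.
Foot F = P − (-5)·n = (2, 8, 31); the reflection is 2F − P = (57, 58, 21).

(57, 58, 21)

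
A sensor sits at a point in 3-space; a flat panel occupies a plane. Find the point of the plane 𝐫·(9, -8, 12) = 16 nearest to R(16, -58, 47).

(-20, -26, -1)

The perpendicular from R has direction n = (9, -8, 12): r = (16, -58, 47) + t(9, -8, 12).
Substitute into the plane: n·(R + tn) = 16 gives 1172 + 289t = 16, so t = -4.
Foot = (16, -58, 47) + (-4)·(9, -8, 12) = (-20, -26, -1).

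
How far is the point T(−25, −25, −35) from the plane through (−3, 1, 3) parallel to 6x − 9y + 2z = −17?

26/11

Parallel planes share the normal n = (6, −9, 2); since (−3, 1, 3) lies on the plane, its equation is 6x − 9y + 2z = -21.
d = |6·(-25) + (-9)·(-25) + 2·(-35) − (-21)| / √(36 + 81 + 4) = |26| / 11 = 26/11.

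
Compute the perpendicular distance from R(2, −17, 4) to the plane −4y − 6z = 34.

d = |(-4)·(-17) + (-6)·4 − 34| / √(0 + 16 + 36) = |10| / (2√13) = 5√13/13.

5√13/13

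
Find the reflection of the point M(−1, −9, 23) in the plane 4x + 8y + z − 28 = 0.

(7, 7, 25)

With n = (4, 8, 1), the signed offset is (n·M − 28)/|n|² = -81/81 = -1.
M' = M − 2t·n = (−1, −9, 23) − (-2)·(4, 8, 1) = (7, 7, 25).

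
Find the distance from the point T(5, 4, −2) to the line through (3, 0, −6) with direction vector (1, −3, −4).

√10

Direction vector d = (1, −3, −4).
AP = (2, 4, 4), and AP × d = (−4, 12, −10).
|AP × d|² = 260 and |d|² = 26, so the distance is √(260/26) = √10.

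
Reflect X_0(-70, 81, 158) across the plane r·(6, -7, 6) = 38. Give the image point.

With n = (6, -7, 6), the signed offset is (n·X_0 − 38)/|n|² = -77/121 = -7/11.
X_0' = X_0 − 2t·n = (-70, 81, 158) − (-14/11)·(6, -7, 6) = (-686/11, 793/11, 1822/11).

(-686/11, 793/11, 1822/11)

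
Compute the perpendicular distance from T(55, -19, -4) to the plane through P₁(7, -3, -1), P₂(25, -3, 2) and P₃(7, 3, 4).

7√62/31

P₁P₂ = (18, 0, 3) and P₁P₃ = (0, 6, 5), so a normal is n = P₁P₂ × P₁P₃ = (-18, -90, 108).
d = |(-18)·55 + (-90)·(-19) + 108·(-4) − 36| / √(324 + 8100 + 11664) = |252| / (18√62) = 14/√62.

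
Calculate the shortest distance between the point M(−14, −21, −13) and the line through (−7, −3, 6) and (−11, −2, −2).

A direction vector is d = (−4, 1, −8).
AP = (−7, −18, −19); AP·d = 162, |AP|² = 734, |d|² = 81.
distance² = |AP|² − (AP·d)²/|d|² = 734 − 26244/81 = 410, so the distance is √410.

√410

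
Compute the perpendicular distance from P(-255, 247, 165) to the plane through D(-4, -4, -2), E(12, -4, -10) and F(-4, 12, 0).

DE = (16, 0, -8) and DF = (0, 16, 2), so a normal is n = DE × DF = (128, -32, 256).
Then n·(-255, 247, 165) - (-896) = 2592.
|n| = √(16384 + 1024 + 65536) = 288, so the distance is |2592|/288 = 9.

9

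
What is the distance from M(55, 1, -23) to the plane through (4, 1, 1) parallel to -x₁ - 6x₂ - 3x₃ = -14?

21√46/46

Parallel planes share the normal n = (-1, -6, -3); since (4, 1, 1) lies on the plane, its equation is -x₁ - 6x₂ - 3x₃ = -13.
n = (-1, -6, -3); n·P − (-13) = 21; |n| = √46; distance = 21/√46 = 21√46/46.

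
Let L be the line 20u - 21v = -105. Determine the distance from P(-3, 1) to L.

The normal to the line is n = (20, -21) with |n| = 29.
|n·P − (-105)| = |-81 − (-105)| = 24, so the distance is 24/29.

24/29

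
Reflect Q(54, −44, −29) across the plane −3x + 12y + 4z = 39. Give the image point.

(24, 76, 11)

With n = (−3, 12, 4), the signed offset is (n·Q − 39)/|n|² = -845/169 = -5.
Q' = Q − 2t·n = (54, −44, −29) − (-10)·(−3, 12, 4) = (24, 76, 11).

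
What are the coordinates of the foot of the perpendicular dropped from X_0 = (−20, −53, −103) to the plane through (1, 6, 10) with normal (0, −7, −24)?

(-20, -18, 17)

n = (0, −7, −24), |n|² = 625, and n·X_0 − (-282) = 3125.
t = 3125/625 = 5, so the foot is X_0 − t·n = (−20, −53, −103) − 5·(0, −7, −24) = (−20, −18, 17).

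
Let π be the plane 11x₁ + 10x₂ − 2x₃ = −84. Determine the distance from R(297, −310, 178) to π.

7

n = (11, 10, −2); n·P − (-84) = -105; |n| = 15; distance = 105/15 = 7.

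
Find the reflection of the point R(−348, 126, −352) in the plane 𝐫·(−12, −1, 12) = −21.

(-6132/17, 2124/17, -5768/17)

n = (−12, −1, 12), |n|² = 289, n·R − (-21) = -153, so t = -153/289 = -9/17.
Foot F = R − (-9/17)·n = (−6024/17, 2133/17, −5876/17); the reflection is 2F − R = (−6132/17, 2124/17, −5768/17).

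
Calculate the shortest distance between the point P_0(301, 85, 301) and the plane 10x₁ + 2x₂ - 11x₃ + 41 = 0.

6

n = (10, 2, -11); n·P − (-41) = -90; |n| = 15; distance = 90/15 = 6.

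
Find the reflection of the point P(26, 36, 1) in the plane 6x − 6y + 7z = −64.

n = (6, −6, 7), |n|² = 121, n·P − (-64) = 11, so t = 11/121 = 1/11.
Foot F = P − (1/11)·n = (280/11, 402/11, 4/11); the reflection is 2F − P = (274/11, 408/11, −3/11).

(274/11, 408/11, -3/11)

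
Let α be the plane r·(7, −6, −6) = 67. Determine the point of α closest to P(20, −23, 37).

The perpendicular from P has direction n = (7, −6, −6): r = (20, −23, 37) + t(7, −6, −6).
Substitute into the plane: n·(P + tn) = 67 gives 56 + 121t = 67, so t = 1/11.
Foot = (20, −23, 37) + (1/11)·(7, −6, −6) = (227/11, −259/11, 401/11).

(227/11, -259/11, 401/11)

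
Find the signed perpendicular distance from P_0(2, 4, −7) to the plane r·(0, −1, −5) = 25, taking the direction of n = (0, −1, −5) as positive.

n·P_0 − 25 = 6.
|n| = √26, so the signed distance is 3√26/13.

3√26/13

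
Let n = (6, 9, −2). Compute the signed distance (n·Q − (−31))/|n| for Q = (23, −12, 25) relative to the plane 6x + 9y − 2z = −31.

n·Q − (-31) = 11.
|n| = 11, so the signed distance is 11/11 = 1.

1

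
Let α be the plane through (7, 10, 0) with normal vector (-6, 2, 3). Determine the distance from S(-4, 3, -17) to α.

The plane has equation n·(r − (7, 10, 0)) = 0, i.e. n·r = -22.
n = (-6, 2, 3); n·P − (-22) = 1; |n| = 7; distance = 1/7.

1/7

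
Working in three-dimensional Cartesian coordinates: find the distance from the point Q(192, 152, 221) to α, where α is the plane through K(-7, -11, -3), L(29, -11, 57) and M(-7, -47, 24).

KL = (36, 0, 60) and KM = (0, -36, 27), so a normal is n = KL × KM = (2160, -972, -1296).
n = (2160, -972, -1296); n·P − (-540) = -18900; |n| = 2700; distance = 18900/2700 = 7.

7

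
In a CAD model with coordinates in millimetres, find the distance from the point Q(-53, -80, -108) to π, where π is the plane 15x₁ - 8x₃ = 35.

2

Normal vector n = (15, 0, -8), and n·(-53, -80, -108) - 35 = 34.
|n| = √(225 + 0 + 64) = 17, so the distance is |34|/17 = 2.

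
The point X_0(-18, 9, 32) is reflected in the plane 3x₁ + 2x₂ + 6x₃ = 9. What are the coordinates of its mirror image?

(-36, -3, -4)

With n = (3, 2, 6), the signed offset is (n·X_0 − 9)/|n|² = 147/49 = 3.
X_0' = X_0 − 2t·n = (-18, 9, 32) − 6·(3, 2, 6) = (-36, -3, -4).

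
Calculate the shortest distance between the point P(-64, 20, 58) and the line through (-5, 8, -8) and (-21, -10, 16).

3√373

A direction vector is d = (-16, -18, 24).
AP = (-59, 12, 66); AP·d = 2312, |AP|² = 7981, |d|² = 1156.
distance² = |AP|² − (AP·d)²/|d|² = 7981 − 5345344/1156 = 3357, so the distance is 3√373.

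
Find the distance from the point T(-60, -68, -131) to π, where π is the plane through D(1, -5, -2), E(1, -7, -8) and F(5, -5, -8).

DE = (0, -2, -6) and DF = (4, 0, -6), so a normal is n = DE × DF = (12, -24, 8).
Then n·(-60, -68, -131) - 116 = -252.
|n| = √(144 + 576 + 64) = 28, so the distance is |-252|/28 = 9.

9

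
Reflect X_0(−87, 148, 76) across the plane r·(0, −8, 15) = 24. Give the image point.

n = (0, −8, 15), |n|² = 289, n·X_0 − 24 = -68, so t = -68/289 = -4/17.
Foot F = X_0 − (-4/17)·n = (−87, 2484/17, 1352/17); the reflection is 2F − X_0 = (−87, 2452/17, 1412/17).

(-87, 2452/17, 1412/17)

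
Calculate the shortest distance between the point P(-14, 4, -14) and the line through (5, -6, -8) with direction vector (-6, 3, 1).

Direction vector d = (-6, 3, 1).
AP = (-19, 10, -6), and AP × d = (28, 55, 3).
|AP × d|² = 3818 and |d|² = 46, so the distance is √(3818/46) = √83.

√83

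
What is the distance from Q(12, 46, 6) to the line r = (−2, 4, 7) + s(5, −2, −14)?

Direction vector d = (5, −2, −14).
AP = (14, 42, −1), and AP × d = (−590, 191, −238).
|AP × d|² = 441225 and |d|² = 225, so the distance is √(441225/225) = √1961.

√1961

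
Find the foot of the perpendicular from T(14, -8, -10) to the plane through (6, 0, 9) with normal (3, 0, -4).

(2, -8, 6)

The perpendicular from T has direction n = (3, 0, -4): r = (14, -8, -10) + λ(3, 0, -4).
Substitute into the plane: n·(T + λn) = -18 gives 82 + 25λ = -18, so λ = -4.
Foot = (14, -8, -10) + (-4)·(3, 0, -4) = (2, -8, 6).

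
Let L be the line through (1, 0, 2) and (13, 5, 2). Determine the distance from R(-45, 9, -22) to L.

A direction vector is d = (12, 5, 0).
AP = (-46, 9, -24), and AP × d = (120, -288, -338).
|AP × d|² = 211588 and |d|² = 169, so the distance is √(211588/169) = √1252 = 2√313.

2√313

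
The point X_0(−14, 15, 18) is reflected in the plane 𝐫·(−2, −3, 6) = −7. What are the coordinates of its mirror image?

n = (−2, −3, 6), |n|² = 49, n·X_0 − (-7) = 98, so t = 98/49 = 2.
Foot F = X_0 − 2·n = (−10, 21, 6); the reflection is 2F − X_0 = (−6, 27, −6).

(-6, 27, -6)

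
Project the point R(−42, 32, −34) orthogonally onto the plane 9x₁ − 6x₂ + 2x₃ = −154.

n = (9, −6, 2), |n|² = 121, and n·R − (-154) = -484.
t = -484/121 = -4, so the foot is R − t·n = (−42, 32, −34) − (-4)·(9, −6, 2) = (−6, 8, −26).

(-6, 8, -26)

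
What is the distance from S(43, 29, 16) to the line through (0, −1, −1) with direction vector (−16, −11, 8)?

7√26

Direction vector d = (−16, −11, 8).
AP = (43, 30, 17), and AP × d = (427, −616, 7).
|AP × d|² = 561834 and |d|² = 441, so the distance is √(561834/441) = √1274 = 7√26.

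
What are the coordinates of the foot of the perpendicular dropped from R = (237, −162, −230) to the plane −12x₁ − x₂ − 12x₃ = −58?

n = (−12, −1, −12), |n|² = 289, and n·R − (-58) = 136.
t = 136/289 = 8/17, so the foot is R − t·n = (237, −162, −230) − (8/17)·(−12, −1, −12) = (4125/17, −2746/17, −3814/17).

(4125/17, -2746/17, -3814/17)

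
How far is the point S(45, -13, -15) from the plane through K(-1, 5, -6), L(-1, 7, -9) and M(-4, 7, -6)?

20√17/17

KL = (0, 2, -3) and KM = (-3, 2, 0), so a normal is n = KL × KM = (6, 9, 6).
Then n·(45, -13, -15) - 3 = 60.
|n| = √(36 + 81 + 36) = 3√17, so the distance is |60|/(3√17) = 20√17/17.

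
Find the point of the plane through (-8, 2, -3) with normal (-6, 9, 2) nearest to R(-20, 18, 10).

(-8, 0, 6)

The perpendicular from R has direction n = (-6, 9, 2): r = (-20, 18, 10) + λ(-6, 9, 2).
Substitute into the plane: n·(R + λn) = 60 gives 302 + 121λ = 60, so λ = -2.
Foot = (-20, 18, 10) + (-2)·(-6, 9, 2) = (-8, 0, 6).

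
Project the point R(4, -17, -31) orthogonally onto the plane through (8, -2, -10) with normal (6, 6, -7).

The perpendicular from R has direction n = (6, 6, -7): r = (4, -17, -31) + μ(6, 6, -7).
Substitute into the plane: n·(R + μn) = 106 gives 139 + 121μ = 106, so μ = -3/11.
Foot = (4, -17, -31) + (-3/11)·(6, 6, -7) = (26/11, -205/11, -320/11).

(26/11, -205/11, -320/11)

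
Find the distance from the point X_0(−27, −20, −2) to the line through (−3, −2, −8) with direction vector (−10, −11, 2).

Direction vector d = (−10, −11, 2).
AP = (−24, −18, 6); AP·d = 450, |AP|² = 936, |d|² = 225.
distance² = |AP|² − (AP·d)²/|d|² = 936 − 202500/225 = 36, so the distance is 6.

6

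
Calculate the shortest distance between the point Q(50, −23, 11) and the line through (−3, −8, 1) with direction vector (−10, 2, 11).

Direction vector d = (−10, 2, 11).
AP = (53, −15, 10); AP·d = -450, |AP|² = 3134, |d|² = 225.
distance² = |AP|² − (AP·d)²/|d|² = 3134 − 202500/225 = 2234, so the distance is √2234.

√2234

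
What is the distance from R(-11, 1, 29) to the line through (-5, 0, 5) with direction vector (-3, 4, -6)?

Direction vector d = (-3, 4, -6).
AP = (-6, 1, 24); AP·d = -122, |AP|² = 613, |d|² = 61.
distance² = |AP|² − (AP·d)²/|d|² = 613 − 14884/61 = 369, so the distance is 3√41.

3√41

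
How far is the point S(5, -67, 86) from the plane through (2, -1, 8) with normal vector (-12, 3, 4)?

6

The plane has equation n·(r − (2, -1, 8)) = 0, i.e. n·r = 5.
Then n·(5, -67, 86) - 5 = 78.
|n| = √(144 + 9 + 16) = 13, so the distance is |78|/13 = 6.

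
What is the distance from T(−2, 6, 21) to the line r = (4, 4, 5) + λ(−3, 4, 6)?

Direction vector d = (−3, 4, 6).
AP = (−6, 2, 16), and AP × d = (−52, −12, −18).
|AP × d|² = 3172 and |d|² = 61, so the distance is √(3172/61) = √52 = 2√13.

2√13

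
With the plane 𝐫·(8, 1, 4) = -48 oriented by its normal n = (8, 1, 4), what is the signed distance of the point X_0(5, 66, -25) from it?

6

n·X_0 − (-48) = 54.
|n| = 9, so the signed distance is 54/9 = 6.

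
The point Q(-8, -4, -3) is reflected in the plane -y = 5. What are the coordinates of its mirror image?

With n = (0, -1, 0), the signed offset is (n·Q − 5)/|n|² = -1/1 = -1.
Q' = Q − 2t·n = (-8, -4, -3) − (-2)·(0, -1, 0) = (-8, -6, -3).

(-8, -6, -3)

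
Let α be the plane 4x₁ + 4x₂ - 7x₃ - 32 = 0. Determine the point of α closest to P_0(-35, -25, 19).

The perpendicular from P_0 has direction n = (4, 4, -7): r = (-35, -25, 19) + μ(4, 4, -7).
Substitute into the plane: n·(P_0 + μn) = 32 gives -373 + 81μ = 32, so μ = 5.
Foot = (-35, -25, 19) + 5·(4, 4, -7) = (-15, -5, -16).

(-15, -5, -16)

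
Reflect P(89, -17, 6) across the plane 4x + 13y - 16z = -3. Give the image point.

(1853/21, -409/21, 190/21)

With n = (4, 13, -16), the signed offset is (n·P − (-3))/|n|² = 42/441 = 2/21.
P' = P − 2t·n = (89, -17, 6) − (4/21)·(4, 13, -16) = (1853/21, -409/21, 190/21).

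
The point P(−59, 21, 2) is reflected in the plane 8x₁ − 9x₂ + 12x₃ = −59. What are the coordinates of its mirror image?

(-27, -15, 50)

With n = (8, −9, 12), the signed offset is (n·P − (-59))/|n|² = -578/289 = -2.
P' = P − 2t·n = (−59, 21, 2) − (-4)·(8, −9, 12) = (−27, −15, 50).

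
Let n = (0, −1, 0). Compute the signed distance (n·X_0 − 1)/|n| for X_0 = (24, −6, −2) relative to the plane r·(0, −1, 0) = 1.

n·X_0 − 1 = 5.
|n| = 1, so the signed distance is 5/1 = 5.

5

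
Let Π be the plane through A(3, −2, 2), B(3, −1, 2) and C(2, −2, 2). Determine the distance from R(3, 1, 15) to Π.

13

AB = (0, 1, 0) and AC = (−1, 0, 0), so a normal is n = AB × AC = (0, 0, 1).
d = |1·15 − 2| / √(0 + 0 + 1) = |13| / 1 = 13.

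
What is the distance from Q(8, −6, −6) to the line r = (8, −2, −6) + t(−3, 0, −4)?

4

Direction vector d = (−3, 0, −4).
AP = (0, −4, 0), and AP × d = (16, 0, −12).
|AP × d|² = 400 and |d|² = 25, so the distance is √(400/25) = √16 = 4.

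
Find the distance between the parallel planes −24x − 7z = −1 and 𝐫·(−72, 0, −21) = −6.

1/25

Divide the second equation by 3 to match normals: −24x − 7z = -2.
Both planes have normal n = (−24, 0, −7), |n| = 25. Any point on the first plane is at distance |(-2) − (-1)|/|n| = 1/25 from the second.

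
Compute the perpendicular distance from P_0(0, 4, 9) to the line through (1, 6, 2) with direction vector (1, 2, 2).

Direction vector d = (1, 2, 2).
AP = (-1, -2, 7); AP·d = 9, |AP|² = 54, |d|² = 9.
distance² = |AP|² − (AP·d)²/|d|² = 54 − 81/9 = 45, so the distance is 3√5.

3√5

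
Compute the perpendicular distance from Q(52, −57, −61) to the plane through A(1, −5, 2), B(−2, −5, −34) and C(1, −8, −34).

AB = (−3, 0, −36) and AC = (0, −3, −36), so a normal is n = AB × AC = (−108, −108, 9).
d = |(-108)·52 + (-108)·(-57) + 9·(-61) − 450| / √(11664 + 11664 + 81) = |-459| / 153 = 3.

3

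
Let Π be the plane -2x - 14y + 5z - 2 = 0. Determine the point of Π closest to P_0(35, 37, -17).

(29, -5, -2)

n = (-2, -14, 5), |n|² = 225, and n·P_0 − 2 = -675.
t = -675/225 = -3, so the foot is P_0 − t·n = (35, 37, -17) − (-3)·(-2, -14, 5) = (29, -5, -2).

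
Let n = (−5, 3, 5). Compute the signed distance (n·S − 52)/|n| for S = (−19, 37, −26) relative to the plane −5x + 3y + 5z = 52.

24/√59

n·S − 52 = 24.
|n| = √59, so the signed distance is 24/√59.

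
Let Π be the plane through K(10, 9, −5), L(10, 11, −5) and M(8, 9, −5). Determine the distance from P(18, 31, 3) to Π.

KL = (0, 2, 0) and KM = (−2, 0, 0), so a normal is n = KL × KM = (0, 0, 4).
n = (0, 0, 4); n·P − (-20) = 32; |n| = 4; distance = 32/4 = 8.

8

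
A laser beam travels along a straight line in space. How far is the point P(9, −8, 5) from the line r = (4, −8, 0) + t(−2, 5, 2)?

5√2

Direction vector d = (−2, 5, 2).
AP = (5, 0, 5), and AP × d = (−25, −20, 25).
|AP × d|² = 1650 and |d|² = 33, so the distance is √(1650/33) = √50 = 5√2.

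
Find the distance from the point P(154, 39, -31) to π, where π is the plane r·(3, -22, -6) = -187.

n = (3, -22, -6); n·P − (-187) = -23; |n| = 23; distance = 23/23 = 1.

1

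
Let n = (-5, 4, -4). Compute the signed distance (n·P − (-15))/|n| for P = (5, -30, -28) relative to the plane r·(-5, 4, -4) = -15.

n·P − (-15) = -18.
|n| = √57, so the signed distance is -6√57/19.

-6√57/19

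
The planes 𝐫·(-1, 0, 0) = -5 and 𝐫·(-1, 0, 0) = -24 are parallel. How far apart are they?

19

With common normal n = (-1, 0, 0) (|n| = 1), the distance is |(-5) − (-24)|/|n| = 19/1 = 19.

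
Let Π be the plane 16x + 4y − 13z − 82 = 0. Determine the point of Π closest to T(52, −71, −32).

n = (16, 4, −13), |n|² = 441, and n·T − 82 = 882.
t = 882/441 = 2, so the foot is T − t·n = (52, −71, −32) − 2·(16, 4, −13) = (20, −79, −6).

(20, -79, -6)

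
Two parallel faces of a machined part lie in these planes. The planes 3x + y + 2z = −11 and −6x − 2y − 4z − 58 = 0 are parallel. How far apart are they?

18/√14

Divide the second equation by -2 to match normals: 3x + y + 2z = -29.
With common normal n = (3, 1, 2) (|n| = √14), the distance is |(-11) − (-29)|/|n| = 18/√14.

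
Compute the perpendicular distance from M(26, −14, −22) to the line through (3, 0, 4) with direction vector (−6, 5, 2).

Direction vector d = (−6, 5, 2).
AP = (23, −14, −26), and AP × d = (102, 110, 31).
|AP × d|² = 23465 and |d|² = 65, so the distance is √(23465/65) = √361 = 19.

19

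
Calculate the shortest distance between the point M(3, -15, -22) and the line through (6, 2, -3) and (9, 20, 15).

A direction vector is d = (3, 18, 18).
AP = (-3, -17, -19), and AP × d = (36, -3, -3).
|AP × d|² = 1314 and |d|² = 657, so the distance is √(1314/657) = √2.

√2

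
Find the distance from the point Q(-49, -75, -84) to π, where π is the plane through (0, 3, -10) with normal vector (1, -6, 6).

The plane has equation n·(r − (0, 3, -10)) = 0, i.e. n·r = -78.
Then n·(-49, -75, -84) - (-78) = -25.
|n| = √(1 + 36 + 36) = √73, so the distance is |-25|/√73 = 25√73/73.

25√73/73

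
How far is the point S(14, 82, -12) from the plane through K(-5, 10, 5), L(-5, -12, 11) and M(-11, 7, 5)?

1/23

KL = (0, -22, 6) and KM = (-6, -3, 0), so a normal is n = KL × KM = (18, -36, -132).
Then n·(14, 82, -12) - (-1110) = -6.
|n| = √(324 + 1296 + 17424) = 138, so the distance is |-6|/138 = 1/23.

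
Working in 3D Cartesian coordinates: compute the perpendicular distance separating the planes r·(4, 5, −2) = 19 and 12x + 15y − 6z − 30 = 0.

Divide the second equation by 3 to match normals: 4x + 5y − 2z = 10.
With common normal n = (4, 5, −2) (|n| = 3√5), the distance is |19 − 10|/|n| = 9/(3√5) = 3√5/5.

3/√5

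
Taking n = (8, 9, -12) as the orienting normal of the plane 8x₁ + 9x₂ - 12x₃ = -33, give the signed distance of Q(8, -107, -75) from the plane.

2

n·Q − (-33) = 34.
|n| = 17, so the signed distance is 34/17 = 2.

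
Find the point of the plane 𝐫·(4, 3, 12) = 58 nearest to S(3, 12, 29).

(-5, 6, 5)

n = (4, 3, 12), |n|² = 169, and n·S − 58 = 338.
t = 338/169 = 2, so the foot is S − t·n = (3, 12, 29) − 2·(4, 3, 12) = (−5, 6, 5).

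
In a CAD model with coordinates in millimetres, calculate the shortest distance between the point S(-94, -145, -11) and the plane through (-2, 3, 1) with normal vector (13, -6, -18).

The plane has equation n·(r − (-2, 3, 1)) = 0, i.e. n·r = -62.
Then n·(-94, -145, -11) - (-62) = -92.
|n| = √(169 + 36 + 324) = 23, so the distance is |-92|/23 = 4.

4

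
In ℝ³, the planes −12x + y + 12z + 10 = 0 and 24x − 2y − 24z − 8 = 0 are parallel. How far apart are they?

6/17

Divide the second equation by -2 to match normals: −12x + y + 12z = -4.
Both planes have normal n = (−12, 1, 12), |n| = 17. Any point on the first plane is at distance |(-4) − (-10)|/|n| = 6/17 from the second.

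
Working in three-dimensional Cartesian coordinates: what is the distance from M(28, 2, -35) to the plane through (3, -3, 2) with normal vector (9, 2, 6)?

13/11

The plane has equation n·(r − (3, -3, 2)) = 0, i.e. n·r = 33.
n = (9, 2, 6); n·P − 33 = 13; |n| = 11; distance = 13/11.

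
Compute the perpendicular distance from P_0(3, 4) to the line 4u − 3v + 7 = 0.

7/5

The normal to the line is n = (4, −3) with |n| = 5.
|n·P_0 − (-7)| = |0 − (-7)| = 7, so the distance is 7/5.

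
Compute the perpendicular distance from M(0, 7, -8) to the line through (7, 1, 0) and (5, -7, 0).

A direction vector is d = (-2, -8, 0).
AP = (-7, 6, -8); AP·d = -34, |AP|² = 149, |d|² = 68.
distance² = |AP|² − (AP·d)²/|d|² = 149 − 1156/68 = 132, so the distance is 2√33.

2√33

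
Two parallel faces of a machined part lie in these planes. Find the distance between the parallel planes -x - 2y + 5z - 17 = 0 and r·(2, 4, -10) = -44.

5/√30

Divide the second equation by -2 to match normals: -x - 2y + 5z = 22.
With common normal n = (-1, -2, 5) (|n| = √30), the distance is |17 − 22|/|n| = 5/√30 = √30/6.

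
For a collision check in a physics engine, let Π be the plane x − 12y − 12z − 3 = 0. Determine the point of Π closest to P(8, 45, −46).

n = (1, −12, −12), |n|² = 289, and n·P − 3 = 17.
t = 17/289 = 1/17, so the foot is P − t·n = (8, 45, −46) − (1/17)·(1, −12, −12) = (135/17, 777/17, −770/17).

(135/17, 777/17, -770/17)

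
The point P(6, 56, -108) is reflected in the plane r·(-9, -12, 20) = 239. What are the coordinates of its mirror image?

(-84, -64, 92)

With n = (-9, -12, 20), the signed offset is (n·P − 239)/|n|² = -3125/625 = -5.
P' = P − 2t·n = (6, 56, -108) − (-10)·(-9, -12, 20) = (-84, -64, 92).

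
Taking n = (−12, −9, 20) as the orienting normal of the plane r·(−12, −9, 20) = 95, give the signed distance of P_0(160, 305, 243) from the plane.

n·P_0 − 95 = 100.
|n| = 25, so the signed distance is 100/25 = 4.

4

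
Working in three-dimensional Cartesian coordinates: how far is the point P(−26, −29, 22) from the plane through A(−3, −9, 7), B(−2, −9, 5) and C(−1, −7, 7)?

3

AB = (1, 0, −2) and AC = (2, 2, 0), so a normal is n = AB × AC = (4, −4, 2).
Then n·(−26, −29, 22) − 38 = 18.
|n| = √(16 + 16 + 4) = 6, so the distance is |18|/6 = 3.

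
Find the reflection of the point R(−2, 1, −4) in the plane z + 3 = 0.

With n = (0, 0, 1), the signed offset is (n·R − (-3))/|n|² = -1/1 = -1.
R' = R − 2t·n = (−2, 1, −4) − (-2)·(0, 0, 1) = (−2, 1, −2).

(-2, 1, -2)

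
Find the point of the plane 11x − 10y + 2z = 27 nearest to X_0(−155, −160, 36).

n = (11, −10, 2), |n|² = 225, and n·X_0 − 27 = -60.
t = -60/225 = -4/15, so the foot is X_0 − t·n = (−155, −160, 36) − (-4/15)·(11, −10, 2) = (−2281/15, −488/3, 548/15).

(-2281/15, -488/3, 548/15)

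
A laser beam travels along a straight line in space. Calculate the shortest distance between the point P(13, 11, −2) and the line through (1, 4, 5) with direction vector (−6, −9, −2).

Direction vector d = (−6, −9, −2).
AP = (12, 7, −7); AP·d = -121, |AP|² = 242, |d|² = 121.
distance² = |AP|² − (AP·d)²/|d|² = 242 − 14641/121 = 121, so the distance is 11.

11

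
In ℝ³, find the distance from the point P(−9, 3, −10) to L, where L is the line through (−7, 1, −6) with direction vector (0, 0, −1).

Direction vector d = (0, 0, −1).
AP = (−2, 2, −4); AP·d = 4, |AP|² = 24, |d|² = 1.
distance² = |AP|² − (AP·d)²/|d|² = 24 − 16/1 = 8, so the distance is 2√2.

2√2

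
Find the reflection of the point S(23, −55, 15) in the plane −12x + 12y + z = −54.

n = (−12, 12, 1), |n|² = 289, n·S − (-54) = -867, so t = -867/289 = -3.
Foot F = S − (-3)·n = (−13, −19, 18); the reflection is 2F − S = (−49, 17, 21).

(-49, 17, 21)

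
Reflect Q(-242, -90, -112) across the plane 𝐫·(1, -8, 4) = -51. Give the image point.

(-244, -74, -120)

With n = (1, -8, 4), the signed offset is (n·Q − (-51))/|n|² = 81/81 = 1.
Q' = Q − 2t·n = (-242, -90, -112) − 2·(1, -8, 4) = (-244, -74, -120).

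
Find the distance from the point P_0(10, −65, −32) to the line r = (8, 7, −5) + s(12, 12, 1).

Direction vector d = (12, 12, 1).
AP = (2, −72, −27), and AP × d = (252, −326, 888).
|AP × d|² = 958324 and |d|² = 289, so the distance is √(958324/289) = √3316 = 2√829.

2√829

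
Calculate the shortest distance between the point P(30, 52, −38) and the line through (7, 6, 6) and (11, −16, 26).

A direction vector is d = (4, −22, 20).
AP = (23, 46, −44), and AP × d = (−48, −636, −690).
|AP × d|² = 882900 and |d|² = 900, so the distance is √(882900/900) = √981 = 3√109.

3√109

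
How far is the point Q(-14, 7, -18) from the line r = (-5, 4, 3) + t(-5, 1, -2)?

3√29

Direction vector d = (-5, 1, -2).
AP = (-9, 3, -21); AP·d = 90, |AP|² = 531, |d|² = 30.
distance² = |AP|² − (AP·d)²/|d|² = 531 − 8100/30 = 261, so the distance is 3√29.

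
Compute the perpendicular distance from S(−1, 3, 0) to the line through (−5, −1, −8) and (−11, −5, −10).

2√10

A direction vector is d = (−6, −4, −2).
AP = (4, 4, 8); AP·d = -56, |AP|² = 96, |d|² = 56.
distance² = |AP|² − (AP·d)²/|d|² = 96 − 3136/56 = 40, so the distance is 2√10.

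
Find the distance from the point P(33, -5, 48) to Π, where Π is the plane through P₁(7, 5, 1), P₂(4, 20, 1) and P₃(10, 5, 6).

3√35/5

P₁P₂ = (-3, 15, 0) and P₁P₃ = (3, 0, 5), so a normal is n = P₁P₂ × P₁P₃ = (75, 15, -45).
Then n·(33, -5, 48) - 555 = -315.
|n| = √(5625 + 225 + 2025) = 15√35, so the distance is |-315|/(15√35) = 3√35/5.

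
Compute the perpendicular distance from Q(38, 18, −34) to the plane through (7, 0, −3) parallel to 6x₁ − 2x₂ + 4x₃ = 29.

13√14/14

Parallel planes share the normal n = (6, −2, 4); since (7, 0, −3) lies on the plane, its equation is 6x₁ − 2x₂ + 4x₃ = 30.
Then n·(38, 18, −34) − 30 = 26.
|n| = √(36 + 4 + 16) = 2√14, so the distance is |26|/(2√14) = 13/√14.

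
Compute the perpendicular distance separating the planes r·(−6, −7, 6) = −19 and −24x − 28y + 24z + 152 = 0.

Divide the second equation by 4 to match normals: −6x − 7y + 6z = -38.
With common normal n = (−6, −7, 6) (|n| = 11), the distance is |(-19) − (-38)|/|n| = 19/11.

19/11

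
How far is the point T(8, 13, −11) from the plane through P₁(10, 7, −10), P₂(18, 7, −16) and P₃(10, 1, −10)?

P₁P₂ = (8, 0, −6) and P₁P₃ = (0, −6, 0), so a normal is n = P₁P₂ × P₁P₃ = (−36, 0, −48).
d = |(-36)·8 + (-48)·(-11) − 120| / √(1296 + 0 + 2304) = |120| / 60 = 2.

2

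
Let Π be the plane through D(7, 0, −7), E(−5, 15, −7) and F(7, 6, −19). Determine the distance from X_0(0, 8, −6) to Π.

1/(3√5)

DE = (−12, 15, 0) and DF = (0, 6, −12), so a normal is n = DE × DF = (−180, −144, −72).
Then n·(0, 8, −6) − (−756) = 36.
|n| = √(32400 + 20736 + 5184) = 108√5, so the distance is |36|/(108√5) = 1/(3√5).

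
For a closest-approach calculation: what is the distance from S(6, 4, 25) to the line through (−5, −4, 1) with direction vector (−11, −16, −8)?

8√5

Direction vector d = (−11, −16, −8).
AP = (11, 8, 24); AP·d = -441, |AP|² = 761, |d|² = 441.
distance² = |AP|² − (AP·d)²/|d|² = 761 − 194481/441 = 320, so the distance is 8√5.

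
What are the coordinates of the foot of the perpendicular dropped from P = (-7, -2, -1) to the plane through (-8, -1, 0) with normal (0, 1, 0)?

n = (0, 1, 0), |n|² = 1, and n·P − (-1) = -1.
t = -1/1 = -1, so the foot is P − t·n = (-7, -2, -1) − (-1)·(0, 1, 0) = (-7, -1, -1).

(-7, -1, -1)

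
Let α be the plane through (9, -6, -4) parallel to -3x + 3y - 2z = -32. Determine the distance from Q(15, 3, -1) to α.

3/√22

Parallel planes share the normal n = (-3, 3, -2); since (9, -6, -4) lies on the plane, its equation is -3x + 3y - 2z = -37.
Then n·(15, 3, -1) - (-37) = 3.
|n| = √(9 + 9 + 4) = √22, so the distance is |3|/√22 = 3√22/22.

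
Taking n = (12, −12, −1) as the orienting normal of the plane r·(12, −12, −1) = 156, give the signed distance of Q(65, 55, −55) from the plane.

19/17

n·Q − 156 = 19.
|n| = 17, so the signed distance is 19/17.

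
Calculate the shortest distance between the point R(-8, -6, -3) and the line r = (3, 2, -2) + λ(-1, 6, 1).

2√37

Direction vector d = (-1, 6, 1).
AP = (-11, -8, -1), and AP × d = (-2, 12, -74).
|AP × d|² = 5624 and |d|² = 38, so the distance is √(5624/38) = √148 = 2√37.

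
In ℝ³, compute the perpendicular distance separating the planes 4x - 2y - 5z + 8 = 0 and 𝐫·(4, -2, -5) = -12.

4√5/15

With common normal n = (4, -2, -5) (|n| = 3√5), the distance is |(-8) − (-12)|/|n| = 4/(3√5) = 4√5/15.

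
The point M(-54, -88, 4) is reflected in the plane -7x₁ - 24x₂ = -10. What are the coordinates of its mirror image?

n = (-7, -24, 0), |n|² = 625, n·M − (-10) = 2500, so t = 2500/625 = 4.
Foot F = M − 4·n = (-26, 8, 4); the reflection is 2F − M = (2, 104, 4).

(2, 104, 4)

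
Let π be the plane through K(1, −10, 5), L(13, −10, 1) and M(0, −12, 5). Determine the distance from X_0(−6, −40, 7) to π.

KL = (12, 0, −4) and KM = (−1, −2, 0), so a normal is n = KL × KM = (−8, 4, −24).
Then n·(−6, −40, 7) − (−168) = −112.
|n| = √(64 + 16 + 576) = 4√41, so the distance is |-112|/(4√41) = 28√41/41.

28√41/41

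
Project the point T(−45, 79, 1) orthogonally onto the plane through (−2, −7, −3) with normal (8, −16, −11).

The perpendicular from T has direction n = (8, −16, −11): r = (−45, 79, 1) + λ(8, −16, −11).
Substitute into the plane: n·(T + λn) = 129 gives -1635 + 441λ = 129, so λ = 4.
Foot = (−45, 79, 1) + 4·(8, −16, −11) = (−13, 15, −43).

(-13, 15, -43)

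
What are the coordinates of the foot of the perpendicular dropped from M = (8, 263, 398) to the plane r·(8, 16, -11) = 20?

n = (8, 16, -11), |n|² = 441, and n·M − 20 = -126.
t = -126/441 = -2/7, so the foot is M − t·n = (8, 263, 398) − (-2/7)·(8, 16, -11) = (72/7, 1873/7, 2764/7).

(72/7, 1873/7, 2764/7)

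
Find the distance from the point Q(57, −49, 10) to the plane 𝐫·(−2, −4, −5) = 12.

4√5/3

d = |(-2)·57 + (-4)·(-49) + (-5)·10 − 12| / √(4 + 16 + 25) = |20| / (3√5) = 4√5/3.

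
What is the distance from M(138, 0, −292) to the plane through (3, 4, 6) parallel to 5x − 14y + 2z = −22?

Parallel planes share the normal n = (5, −14, 2); since (3, 4, 6) lies on the plane, its equation is 5x − 14y + 2z = -29.
Then n·(138, 0, −292) − (−29) = 135.
|n| = √(25 + 196 + 4) = 15, so the distance is |135|/15 = 9.

9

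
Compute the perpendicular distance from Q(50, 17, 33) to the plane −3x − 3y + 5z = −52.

16/√43

Normal vector n = (−3, −3, 5), and n·(50, 17, 33) − (−52) = 16.
|n| = √(9 + 9 + 25) = √43, so the distance is |16|/√43 = 16√43/43.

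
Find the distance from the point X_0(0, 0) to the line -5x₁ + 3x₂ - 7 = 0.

7√34/34

d = |(-5)·0 + 3·0 − 7| / √(25 + 9) = |-7|/√34 = 7/√34.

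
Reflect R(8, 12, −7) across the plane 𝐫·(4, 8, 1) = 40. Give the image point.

(0, -4, -9)

With n = (4, 8, 1), the signed offset is (n·R − 40)/|n|² = 81/81 = 1.
R' = R − 2t·n = (8, 12, −7) − 2·(4, 8, 1) = (0, −4, −9).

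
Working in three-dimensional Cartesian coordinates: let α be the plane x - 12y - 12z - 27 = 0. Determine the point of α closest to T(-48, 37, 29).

n = (1, -12, -12), |n|² = 289, and n·T − 27 = -867.
t = -867/289 = -3, so the foot is T − t·n = (-48, 37, 29) − (-3)·(1, -12, -12) = (-45, 1, -7).

(-45, 1, -7)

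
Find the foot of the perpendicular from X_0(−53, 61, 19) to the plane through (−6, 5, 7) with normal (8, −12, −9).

The perpendicular from X_0 has direction n = (8, −12, −9): r = (−53, 61, 19) + λ(8, −12, −9).
Substitute into the plane: n·(X_0 + λn) = -171 gives -1327 + 289λ = -171, so λ = 4.
Foot = (−53, 61, 19) + 4·(8, −12, −9) = (−21, 13, −17).

(-21, 13, -17)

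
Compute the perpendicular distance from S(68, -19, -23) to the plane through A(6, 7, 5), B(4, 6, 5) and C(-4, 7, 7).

AB = (-2, -1, 0) and AC = (-10, 0, 2), so a normal is n = AB × AC = (-2, 4, -10).
n = (-2, 4, -10); n·P − (-34) = 52; |n| = 2√30; distance = 52/(2√30) = 13√30/15.

26/√30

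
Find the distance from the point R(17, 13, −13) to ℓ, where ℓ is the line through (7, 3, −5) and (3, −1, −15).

2√66

A direction vector is d = (−4, −4, −10).
AP = (10, 10, −8); AP·d = 0, |AP|² = 264, |d|² = 132.
distance² = |AP|² − (AP·d)²/|d|² = 264 − 0/132 = 264, so the distance is 2√66.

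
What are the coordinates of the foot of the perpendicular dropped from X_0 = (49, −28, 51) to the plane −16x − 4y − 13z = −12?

(1, -40, 12)

n = (−16, −4, −13), |n|² = 441, and n·X_0 − (-12) = -1323.
t = -1323/441 = -3, so the foot is X_0 − t·n = (49, −28, 51) − (-3)·(−16, −4, −13) = (1, −40, 12).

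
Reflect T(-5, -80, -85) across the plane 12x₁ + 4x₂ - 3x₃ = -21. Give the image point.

With n = (12, 4, -3), the signed offset is (n·T − (-21))/|n|² = -104/169 = -8/13.
T' = T − 2t·n = (-5, -80, -85) − (-16/13)·(12, 4, -3) = (127/13, -976/13, -1153/13).

(127/13, -976/13, -1153/13)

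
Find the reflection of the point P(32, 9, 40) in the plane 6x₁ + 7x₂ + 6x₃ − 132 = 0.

(-4, -33, 4)

With n = (6, 7, 6), the signed offset is (n·P − 132)/|n|² = 363/121 = 3.
P' = P − 2t·n = (32, 9, 40) − 6·(6, 7, 6) = (−4, −33, 4).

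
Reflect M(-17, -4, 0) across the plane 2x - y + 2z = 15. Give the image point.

n = (2, -1, 2), |n|² = 9, n·M − 15 = -45, so t = -45/9 = -5.
Foot F = M − (-5)·n = (-7, -9, 10); the reflection is 2F − M = (3, -14, 20).

(3, -14, 20)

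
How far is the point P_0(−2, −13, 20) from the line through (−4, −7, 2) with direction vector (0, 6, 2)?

2√91

Direction vector d = (0, 6, 2).
AP = (2, −6, 18), and AP × d = (−120, −4, 12).
|AP × d|² = 14560 and |d|² = 40, so the distance is √(14560/40) = √364 = 2√91.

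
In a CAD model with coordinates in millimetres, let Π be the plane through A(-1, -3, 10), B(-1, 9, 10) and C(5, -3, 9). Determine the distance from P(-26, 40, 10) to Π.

25/√37

AB = (0, 12, 0) and AC = (6, 0, -1), so a normal is n = AB × AC = (-12, 0, -72).
n = (-12, 0, -72); n·P − (-708) = 300; |n| = 12√37; distance = 300/(12√37) = 25√37/37.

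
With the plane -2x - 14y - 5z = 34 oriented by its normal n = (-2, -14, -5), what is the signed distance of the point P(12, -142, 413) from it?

-9

n·P − 34 = -135.
|n| = 15, so the signed distance is -135/15 = -9.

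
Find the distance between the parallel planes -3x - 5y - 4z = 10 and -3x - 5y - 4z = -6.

Both planes have normal n = (-3, -5, -4), |n| = 5√2. Any point on the first plane is at distance |(-6) − 10|/|n| = 16/(5√2) = 8√2/5 from the second.

8√2/5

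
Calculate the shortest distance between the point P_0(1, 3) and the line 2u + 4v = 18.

2√5/5

The normal to the line is n = (2, 4) with |n| = 2√5.
|n·P_0 − 18| = |14 − 18| = 4, so the distance is 4/(2√5) = 2√5/5.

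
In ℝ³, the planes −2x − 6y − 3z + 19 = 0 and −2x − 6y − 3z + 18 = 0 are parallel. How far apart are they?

1/7

Both planes have normal n = (−2, −6, −3), |n| = 7. Any point on the first plane is at distance |(-18) − (-19)|/|n| = 1/7 from the second.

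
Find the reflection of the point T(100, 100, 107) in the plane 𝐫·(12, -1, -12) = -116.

(1796/17, 1692/17, 1723/17)

With n = (12, -1, -12), the signed offset is (n·T − (-116))/|n|² = -68/289 = -4/17.
T' = T − 2t·n = (100, 100, 107) − (-8/17)·(12, -1, -12) = (1796/17, 1692/17, 1723/17).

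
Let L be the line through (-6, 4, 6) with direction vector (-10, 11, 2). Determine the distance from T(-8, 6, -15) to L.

√449

Direction vector d = (-10, 11, 2).
AP = (-2, 2, -21), and AP × d = (235, 214, -2).
|AP × d|² = 101025 and |d|² = 225, so the distance is √(101025/225) = √449.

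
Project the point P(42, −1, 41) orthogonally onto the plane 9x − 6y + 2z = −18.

The perpendicular from P has direction n = (9, −6, 2): r = (42, −1, 41) + μ(9, −6, 2).
Substitute into the plane: n·(P + μn) = -18 gives 466 + 121μ = -18, so μ = -4.
Foot = (42, −1, 41) + (-4)·(9, −6, 2) = (6, 23, 33).

(6, 23, 33)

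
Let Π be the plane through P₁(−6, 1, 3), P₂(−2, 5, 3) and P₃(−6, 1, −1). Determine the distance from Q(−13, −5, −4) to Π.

1/√2

P₁P₂ = (4, 4, 0) and P₁P₃ = (0, 0, −4), so a normal is n = P₁P₂ × P₁P₃ = (−16, 16, 0).
Then n·(−13, −5, −4) − 112 = 16.
|n| = √(256 + 256 + 0) = 16√2, so the distance is |16|/(16√2) = √2/2.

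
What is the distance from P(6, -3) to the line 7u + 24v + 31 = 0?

The normal to the line is n = (7, 24) with |n| = 25.
|n·P − (-31)| = |-30 − (-31)| = 1, so the distance is 1/25.

1/25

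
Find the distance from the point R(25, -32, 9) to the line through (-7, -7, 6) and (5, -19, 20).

√569

A direction vector is d = (12, -12, 14).
AP = (32, -25, 3), and AP × d = (-314, -412, -84).
|AP × d|² = 275396 and |d|² = 484, so the distance is √(275396/484) = √569.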